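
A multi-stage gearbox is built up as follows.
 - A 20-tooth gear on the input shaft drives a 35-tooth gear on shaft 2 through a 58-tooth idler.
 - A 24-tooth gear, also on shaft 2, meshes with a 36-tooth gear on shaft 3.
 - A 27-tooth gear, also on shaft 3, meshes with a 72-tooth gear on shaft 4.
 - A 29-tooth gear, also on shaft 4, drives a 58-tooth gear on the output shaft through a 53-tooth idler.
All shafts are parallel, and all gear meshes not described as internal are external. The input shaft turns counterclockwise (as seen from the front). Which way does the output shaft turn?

counterclockwise

the input shaft → shaft 2: driver → idler → driven is 2 external meshes, 2 reversals → CCW.
shaft 2 → shaft 3: external mesh, 1 reversal → CW.
shaft 3 → shaft 4: external mesh, 1 reversal → CCW.
shaft 4 → the output shaft: driver → idler → driven is 2 external meshes, 2 reversals → CCW.
6 reversals in total — an even number — so the output shaft turns the same way as the input shaft.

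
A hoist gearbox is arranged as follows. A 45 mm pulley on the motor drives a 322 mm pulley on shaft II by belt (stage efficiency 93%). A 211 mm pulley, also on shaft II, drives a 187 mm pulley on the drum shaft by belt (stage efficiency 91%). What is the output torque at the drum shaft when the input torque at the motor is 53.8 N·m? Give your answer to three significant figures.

Belt: ratio = 322/45 = 7.1556; torque at shaft II = 53.8 × 7.1556 × 0.93 = 358.02 N·m.
Belt: ratio = 187/211 = 0.88626; torque at the drum shaft = 358.02 × 0.88626 × 0.91 = 288.74 N·m.

289 N·m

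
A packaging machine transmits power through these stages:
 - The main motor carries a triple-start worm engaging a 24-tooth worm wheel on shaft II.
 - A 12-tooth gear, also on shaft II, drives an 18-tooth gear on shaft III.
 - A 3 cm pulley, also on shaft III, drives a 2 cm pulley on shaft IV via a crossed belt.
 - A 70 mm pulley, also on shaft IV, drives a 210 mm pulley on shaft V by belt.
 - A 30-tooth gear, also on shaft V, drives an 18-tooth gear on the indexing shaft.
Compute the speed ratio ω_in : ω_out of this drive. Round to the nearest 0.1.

Each stage contributes driven/driver: worm 24/3 = 8, gear mesh 18/12 = 1.5, belt 2/3 = 0.66667, belt 210/70 = 3, gear mesh 18/30 = 0.6.
Overall: 8 × 1.5 × 0.66667 × 3 × 0.6 = 14.4.

14.4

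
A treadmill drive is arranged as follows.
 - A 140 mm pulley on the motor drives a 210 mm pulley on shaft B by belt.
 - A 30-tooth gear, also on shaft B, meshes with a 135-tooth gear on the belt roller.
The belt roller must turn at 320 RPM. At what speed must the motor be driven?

2160 RPM

Overall ratio R = 1.5 × 4.5 = 6.75.
Required input speed = output speed × R = 320 × 6.75 = 2160 RPM.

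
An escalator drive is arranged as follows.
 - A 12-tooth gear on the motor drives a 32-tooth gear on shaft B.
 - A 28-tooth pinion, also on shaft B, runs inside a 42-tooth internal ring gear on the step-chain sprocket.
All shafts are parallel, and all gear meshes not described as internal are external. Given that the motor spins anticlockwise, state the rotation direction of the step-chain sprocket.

clockwise

the motor → shaft B: external mesh, 1 reversal → CW.
shaft B → the step-chain sprocket: internal mesh, same direction → CW.
1 reversal in total — an odd number — so the step-chain sprocket turns opposite to the motor.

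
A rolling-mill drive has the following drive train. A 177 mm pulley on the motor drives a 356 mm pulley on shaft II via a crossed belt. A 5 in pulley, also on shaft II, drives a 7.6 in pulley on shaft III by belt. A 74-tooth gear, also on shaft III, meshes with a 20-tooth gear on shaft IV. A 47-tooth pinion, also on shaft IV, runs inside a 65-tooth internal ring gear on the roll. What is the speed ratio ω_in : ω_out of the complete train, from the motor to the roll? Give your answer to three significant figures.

Each stage contributes driven/driver: belt 356/177 = 2.0113, belt 7.6/5 = 1.52, gear mesh 20/74 = 0.27027, internal gear 65/47 = 1.383.
Overall: 2.0113 × 1.52 × 0.27027 × 1.383 = 1.1427.

1.14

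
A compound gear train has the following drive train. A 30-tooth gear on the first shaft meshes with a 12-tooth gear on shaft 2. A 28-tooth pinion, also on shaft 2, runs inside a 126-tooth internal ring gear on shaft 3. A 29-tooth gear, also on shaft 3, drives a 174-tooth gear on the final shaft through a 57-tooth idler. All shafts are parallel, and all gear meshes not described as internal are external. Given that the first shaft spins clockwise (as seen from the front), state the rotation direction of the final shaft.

anticlockwise

the first shaft → shaft 2: external mesh, 1 reversal → CCW.
shaft 2 → shaft 3: internal mesh, same direction → CCW.
shaft 3 → the final shaft: driver → idler → driven is 2 external meshes, 2 reversals → CCW.
3 reversals in total — an odd number — so the final shaft turns opposite to the first shaft.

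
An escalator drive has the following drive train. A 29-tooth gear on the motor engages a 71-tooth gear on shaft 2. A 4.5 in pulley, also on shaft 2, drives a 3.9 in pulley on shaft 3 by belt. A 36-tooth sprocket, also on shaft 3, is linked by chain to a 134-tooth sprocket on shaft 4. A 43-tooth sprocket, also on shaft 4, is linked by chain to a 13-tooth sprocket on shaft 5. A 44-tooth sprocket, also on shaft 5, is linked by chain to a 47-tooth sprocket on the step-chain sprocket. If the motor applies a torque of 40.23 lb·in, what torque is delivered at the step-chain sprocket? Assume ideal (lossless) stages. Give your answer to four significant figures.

After the gear mesh (71/29): 40.23 × 2.4483 = 98.494 lb·in
After the belt (3.9/4.5): 98.494 × 0.86667 = 85.362 lb·in
After the chain (134/36): 85.362 × 3.7222 = 317.73 lb·in
After the chain (13/43): 317.73 × 0.30233 = 96.059 lb·in
After the chain (47/44): 96.059 × 1.0682 = 102.61 lb·in

102.6 lb·in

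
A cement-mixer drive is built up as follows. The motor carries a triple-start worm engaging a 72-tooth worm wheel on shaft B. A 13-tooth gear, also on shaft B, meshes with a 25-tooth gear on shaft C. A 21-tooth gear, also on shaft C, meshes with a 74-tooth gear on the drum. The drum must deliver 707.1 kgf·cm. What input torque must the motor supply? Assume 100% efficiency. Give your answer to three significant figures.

4.35 kgf·cm

Overall ratio R = 24 × 1.9231 × 3.5238 = 162.64.
Input torque = output torque / R = 707.1 / 162.64 = 4.3477 kgf·cm.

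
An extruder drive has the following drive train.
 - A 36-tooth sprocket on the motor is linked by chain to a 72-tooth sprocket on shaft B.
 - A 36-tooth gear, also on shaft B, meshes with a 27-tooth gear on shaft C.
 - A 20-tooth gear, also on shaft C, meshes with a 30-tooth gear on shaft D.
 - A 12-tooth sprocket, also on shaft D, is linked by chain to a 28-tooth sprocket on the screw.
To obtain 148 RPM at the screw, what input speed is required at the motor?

Overall ratio R = 2 × 0.75 × 1.5 × 2.3333 = 5.25.
Required input speed = output speed × R = 148 × 5.25 = 777 RPM.

777 RPM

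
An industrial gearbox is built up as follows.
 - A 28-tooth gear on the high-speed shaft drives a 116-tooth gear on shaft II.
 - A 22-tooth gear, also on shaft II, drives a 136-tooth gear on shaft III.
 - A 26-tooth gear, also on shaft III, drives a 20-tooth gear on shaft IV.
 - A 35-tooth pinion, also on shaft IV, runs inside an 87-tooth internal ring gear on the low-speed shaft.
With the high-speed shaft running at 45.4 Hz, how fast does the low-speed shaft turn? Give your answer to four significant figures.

the high-speed shaft → shaft II (gear mesh, 116/28): 45.4 ÷ 4.1429 = 10.959 Hz
shaft II → shaft III (gear mesh, 136/22): 10.959 ÷ 6.1818 = 1.7727 Hz
shaft III → shaft IV (gear mesh, 20/26): 1.7727 ÷ 0.76923 = 2.3045 Hz
shaft IV → the low-speed shaft (internal gear, 87/35): 2.3045 ÷ 2.4857 = 0.92711 Hz

0.9271 Hz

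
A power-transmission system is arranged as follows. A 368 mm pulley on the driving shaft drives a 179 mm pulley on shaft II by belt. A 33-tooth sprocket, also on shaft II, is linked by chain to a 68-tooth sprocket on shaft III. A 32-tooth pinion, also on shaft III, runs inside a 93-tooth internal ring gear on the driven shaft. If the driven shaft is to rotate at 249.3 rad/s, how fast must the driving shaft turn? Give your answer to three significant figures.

726 rad/s

Overall ratio R = 0.48641 × 2.0606 × 2.9062 = 2.913.
Required input speed = output speed × R = 249.3 × 2.913 = 726.2 rad/s.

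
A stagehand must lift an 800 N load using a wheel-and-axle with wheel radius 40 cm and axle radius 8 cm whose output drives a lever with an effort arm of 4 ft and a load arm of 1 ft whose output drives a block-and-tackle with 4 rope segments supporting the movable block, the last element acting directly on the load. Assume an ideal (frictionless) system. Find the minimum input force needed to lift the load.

10 N

Wheel-and-axle MA = R/r = 40/8 = 5.
Lever MA = effort arm / load arm = 4/1 = 4.
Block-and-tackle MA = number of supporting rope parts = 4.
Combined ideal MA = 5 × 4 × 4 = 80.
Effort = load / MA = 800 / 80 = 10 N.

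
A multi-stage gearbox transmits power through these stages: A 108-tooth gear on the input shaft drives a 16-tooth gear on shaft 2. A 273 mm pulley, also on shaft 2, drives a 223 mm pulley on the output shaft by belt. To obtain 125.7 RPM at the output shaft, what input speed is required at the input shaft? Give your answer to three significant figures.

Overall ratio R = 0.14815 × 0.81685 = 0.12101.
Required input speed = output speed × R = 125.7 × 0.12101 = 15.212 RPM.

15.2 RPM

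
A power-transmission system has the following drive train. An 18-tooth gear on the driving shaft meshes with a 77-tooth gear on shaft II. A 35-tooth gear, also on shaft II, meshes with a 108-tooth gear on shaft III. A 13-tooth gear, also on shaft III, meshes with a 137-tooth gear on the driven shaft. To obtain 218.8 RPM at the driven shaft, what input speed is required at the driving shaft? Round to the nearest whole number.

Overall ratio R = 4.2778 × 3.0857 × 10.538 = 139.11.
Required input speed = output speed × R = 218.8 × 139.11 = 30437 RPM.

30437 RPM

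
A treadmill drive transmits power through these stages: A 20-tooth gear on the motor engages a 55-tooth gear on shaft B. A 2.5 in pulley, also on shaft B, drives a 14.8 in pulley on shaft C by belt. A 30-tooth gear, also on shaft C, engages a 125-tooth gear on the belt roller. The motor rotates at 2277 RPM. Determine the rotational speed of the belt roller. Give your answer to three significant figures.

Gear mesh: ratio = 55/20 = 2.75, so shaft B turns at 2277 / 2.75 = 828 RPM.
Belt: ratio = 14.8/2.5 = 5.92, so shaft C turns at 828 / 5.92 = 139.86 RPM.
Gear mesh: ratio = 125/30 = 4.1667, so the belt roller turns at 139.86 / 4.1667 = 33.568 RPM.

33.6 RPM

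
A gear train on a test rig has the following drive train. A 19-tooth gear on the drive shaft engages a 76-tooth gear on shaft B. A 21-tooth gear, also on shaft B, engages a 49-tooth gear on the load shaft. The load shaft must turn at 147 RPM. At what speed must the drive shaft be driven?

1372 RPM

Overall ratio R = 4 × 2.3333 = 9.3333.
Required input speed = output speed × R = 147 × 9.3333 = 1372 RPM.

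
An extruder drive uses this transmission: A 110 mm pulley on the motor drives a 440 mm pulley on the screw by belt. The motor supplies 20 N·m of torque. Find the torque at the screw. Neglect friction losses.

belt 440/110 = 4 → τ = 20·4 = 80 N·m

80 N·m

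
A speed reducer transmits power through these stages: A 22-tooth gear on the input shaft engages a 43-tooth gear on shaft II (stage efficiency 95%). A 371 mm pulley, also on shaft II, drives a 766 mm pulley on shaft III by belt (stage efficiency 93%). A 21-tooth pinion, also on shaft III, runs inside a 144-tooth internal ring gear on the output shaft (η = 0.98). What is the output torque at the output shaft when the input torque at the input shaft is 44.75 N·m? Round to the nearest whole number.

Gear mesh: ratio = 43/22 = 1.9545; torque at shaft II = 44.75 × 1.9545 × 0.95 = 83.093 N·m.
Belt: ratio = 766/371 = 2.0647; torque at shaft III = 83.093 × 2.0647 × 0.93 = 159.55 N·m.
Internal gear: ratio = 144/21 = 6.8571; torque at the output shaft = 159.55 × 6.8571 × 0.98 = 1072.2 N·m.

1072 N·m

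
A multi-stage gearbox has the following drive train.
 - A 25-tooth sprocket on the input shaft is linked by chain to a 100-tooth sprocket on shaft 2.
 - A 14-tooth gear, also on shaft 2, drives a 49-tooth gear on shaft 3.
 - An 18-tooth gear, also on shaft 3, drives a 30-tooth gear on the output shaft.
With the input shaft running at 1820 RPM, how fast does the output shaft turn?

78 RPM

Chain: ratio = 100/25 = 4, so shaft 2 turns at 1820 / 4 = 455 RPM.
Gear mesh: ratio = 49/14 = 3.5, so shaft 3 turns at 455 / 3.5 = 130 RPM.
Gear mesh: ratio = 30/18 = 1.6667, so the output shaft turns at 130 / 1.6667 = 78 RPM.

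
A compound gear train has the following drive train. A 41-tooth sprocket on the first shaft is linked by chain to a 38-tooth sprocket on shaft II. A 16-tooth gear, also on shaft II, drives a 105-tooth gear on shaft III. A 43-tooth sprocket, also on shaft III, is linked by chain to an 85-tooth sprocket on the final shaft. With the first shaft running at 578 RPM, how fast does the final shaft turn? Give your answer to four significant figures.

chain 38/41 = 0.92683 → 578/0.92683 = 623.63 RPM
gear mesh 105/16 = 6.5625 → 623.63/6.5625 = 95.03 RPM
chain 85/43 = 1.9767 → 95.03/1.9767 = 48.074 RPM

48.07 RPM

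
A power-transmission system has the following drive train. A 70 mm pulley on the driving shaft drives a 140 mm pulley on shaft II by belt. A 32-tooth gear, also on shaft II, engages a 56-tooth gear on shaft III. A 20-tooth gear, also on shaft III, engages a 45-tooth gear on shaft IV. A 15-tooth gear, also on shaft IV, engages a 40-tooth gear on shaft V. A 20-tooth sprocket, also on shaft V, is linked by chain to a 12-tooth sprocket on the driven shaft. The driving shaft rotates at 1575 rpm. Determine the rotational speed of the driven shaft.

125 rpm

the driving shaft → shaft II (belt, 140/70): 1575 ÷ 2 = 787.5 rpm
shaft II → shaft III (gear mesh, 56/32): 787.5 ÷ 1.75 = 450 rpm
shaft III → shaft IV (gear mesh, 45/20): 450 ÷ 2.25 = 200 rpm
shaft IV → shaft V (gear mesh, 40/15): 200 ÷ 2.6667 = 75 rpm
shaft V → the driven shaft (chain, 12/20): 75 ÷ 0.6 = 125 rpm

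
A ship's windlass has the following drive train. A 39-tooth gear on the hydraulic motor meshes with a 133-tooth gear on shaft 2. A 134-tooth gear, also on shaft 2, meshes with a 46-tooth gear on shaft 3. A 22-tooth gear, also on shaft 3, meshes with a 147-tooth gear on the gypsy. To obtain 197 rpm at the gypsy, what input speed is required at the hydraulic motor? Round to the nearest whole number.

1541 rpm

Overall ratio R = 3.4103 × 0.34328 × 6.6818 = 7.8223.
Required input speed = output speed × R = 197 × 7.8223 = 1541 rpm.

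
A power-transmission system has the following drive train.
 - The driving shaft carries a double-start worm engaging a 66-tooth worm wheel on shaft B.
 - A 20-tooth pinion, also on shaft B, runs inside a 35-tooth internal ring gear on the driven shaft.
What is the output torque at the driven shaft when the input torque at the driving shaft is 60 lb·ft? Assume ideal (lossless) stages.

3465 lb·ft

worm 66/2 = 33 → τ = 60·33 = 1980 lb·ft
internal gear 35/20 = 1.75 → τ = 1980·1.75 = 3465 lb·ft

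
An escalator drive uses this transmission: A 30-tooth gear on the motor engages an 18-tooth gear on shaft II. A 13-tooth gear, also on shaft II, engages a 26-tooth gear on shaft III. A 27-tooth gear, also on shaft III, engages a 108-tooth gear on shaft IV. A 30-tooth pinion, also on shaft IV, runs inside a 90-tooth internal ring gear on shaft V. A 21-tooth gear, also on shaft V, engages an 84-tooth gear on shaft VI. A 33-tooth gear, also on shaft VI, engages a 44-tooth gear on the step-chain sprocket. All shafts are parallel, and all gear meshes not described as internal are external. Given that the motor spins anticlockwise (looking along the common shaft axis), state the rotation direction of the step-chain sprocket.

clockwise

the motor → shaft II: external mesh, 1 reversal → CW.
shaft II → shaft III: external mesh, 1 reversal → CCW.
shaft III → shaft IV: external mesh, 1 reversal → CW.
shaft IV → shaft V: internal mesh, same direction → CW.
shaft V → shaft VI: external mesh, 1 reversal → CCW.
shaft VI → the step-chain sprocket: external mesh, 1 reversal → CW.
5 reversals in total — an odd number — so the step-chain sprocket turns opposite to the motor.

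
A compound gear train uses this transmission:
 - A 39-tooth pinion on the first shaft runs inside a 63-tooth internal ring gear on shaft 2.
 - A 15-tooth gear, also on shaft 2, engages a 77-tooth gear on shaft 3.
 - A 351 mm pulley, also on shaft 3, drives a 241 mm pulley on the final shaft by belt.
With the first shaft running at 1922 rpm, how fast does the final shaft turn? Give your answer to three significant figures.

Internal gear: ratio = 63/39 = 1.6154, so shaft 2 turns at 1922 / 1.6154 = 1189.8 rpm.
Gear mesh: ratio = 77/15 = 5.1333, so shaft 3 turns at 1189.8 / 5.1333 = 231.78 rpm.
Belt: ratio = 241/351 = 0.68661, so the final shaft turns at 231.78 / 0.68661 = 337.57 rpm.

338 rpm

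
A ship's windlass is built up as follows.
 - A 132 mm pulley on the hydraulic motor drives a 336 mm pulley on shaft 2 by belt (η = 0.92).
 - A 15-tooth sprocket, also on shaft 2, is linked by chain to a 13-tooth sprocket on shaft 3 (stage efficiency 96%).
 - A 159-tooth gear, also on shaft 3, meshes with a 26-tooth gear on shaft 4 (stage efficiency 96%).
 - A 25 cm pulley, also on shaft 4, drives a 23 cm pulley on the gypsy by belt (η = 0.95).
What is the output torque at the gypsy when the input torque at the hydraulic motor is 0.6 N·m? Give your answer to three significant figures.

0.160 N·m

After the belt (336/132): 0.6 × 2.5455 × 0.92 = 1.4051 N·m
After the chain (13/15): 1.4051 × 0.86667 × 0.96 = 1.169 N·m
After the gear mesh (26/159): 1.169 × 0.16352 × 0.96 = 0.18352 N·m
After the belt (23/25): 0.18352 × 0.92 × 0.95 = 0.16039 N·m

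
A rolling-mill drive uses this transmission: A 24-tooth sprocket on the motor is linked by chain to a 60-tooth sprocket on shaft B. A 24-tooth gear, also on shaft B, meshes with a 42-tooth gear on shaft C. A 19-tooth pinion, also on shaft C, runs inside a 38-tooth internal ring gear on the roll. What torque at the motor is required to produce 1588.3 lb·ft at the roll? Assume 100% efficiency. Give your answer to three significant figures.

Overall ratio R = 2.5 × 1.75 × 2 = 8.75.
Input torque = output torque / R = 1588.3 / 8.75 = 181.52 lb·ft.

182 lb·ft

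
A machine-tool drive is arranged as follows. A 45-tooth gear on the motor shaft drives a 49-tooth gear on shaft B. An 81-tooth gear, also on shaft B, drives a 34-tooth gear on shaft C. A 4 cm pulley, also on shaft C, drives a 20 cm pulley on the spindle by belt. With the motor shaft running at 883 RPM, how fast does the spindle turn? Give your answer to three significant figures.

386 RPM

the motor shaft → shaft B (gear mesh, 49/45): 883 ÷ 1.0889 = 810.92 RPM
shaft B → shaft C (gear mesh, 34/81): 810.92 ÷ 0.41975 = 1931.9 RPM
shaft C → the spindle (belt, 20/4): 1931.9 ÷ 5 = 386.38 RPM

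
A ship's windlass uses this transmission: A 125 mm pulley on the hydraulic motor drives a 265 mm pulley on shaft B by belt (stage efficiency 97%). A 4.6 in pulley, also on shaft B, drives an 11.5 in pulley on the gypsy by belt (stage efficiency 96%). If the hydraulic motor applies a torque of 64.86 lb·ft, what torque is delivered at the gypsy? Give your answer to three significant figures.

After the belt (265/125): 64.86 × 2.12 × 0.97 = 133.38 lb·ft
After the belt (11.5/4.6): 133.38 × 2.5 × 0.96 = 320.11 lb·ft

320 lb·ft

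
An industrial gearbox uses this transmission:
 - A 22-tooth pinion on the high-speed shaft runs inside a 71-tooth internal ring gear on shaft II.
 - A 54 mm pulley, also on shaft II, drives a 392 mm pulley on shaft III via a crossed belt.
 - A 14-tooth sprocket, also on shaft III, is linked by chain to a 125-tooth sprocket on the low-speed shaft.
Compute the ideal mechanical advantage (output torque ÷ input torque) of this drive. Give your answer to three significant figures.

209

Each stage contributes driven/driver: internal gear 71/22 = 3.2273, belt 392/54 = 7.2593, chain 125/14 = 8.9286.
Overall: 3.2273 × 7.2593 × 8.9286 = 209.18.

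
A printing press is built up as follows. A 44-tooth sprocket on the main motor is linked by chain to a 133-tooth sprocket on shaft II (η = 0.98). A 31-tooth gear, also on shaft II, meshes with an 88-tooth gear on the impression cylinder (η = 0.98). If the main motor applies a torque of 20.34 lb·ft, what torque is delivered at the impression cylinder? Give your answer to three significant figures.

168 lb·ft

chain 133/44 = 3.0227 → τ = 20.34·3.0227·0.98 = 60.253 lb·ft
gear mesh 88/31 = 2.8387 → τ = 60.253·2.8387·0.98 = 167.62 lb·ft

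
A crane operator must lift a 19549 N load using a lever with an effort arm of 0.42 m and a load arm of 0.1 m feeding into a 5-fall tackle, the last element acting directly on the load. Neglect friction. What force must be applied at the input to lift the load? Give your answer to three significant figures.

Lever MA = effort arm / load arm = 0.42/0.1 = 4.2.
Block-and-tackle MA = number of supporting rope parts = 5.
Combined ideal MA = 4.2 × 5 = 21.
Effort = load / MA = 19549 / 21 = 930.9 N.

931 N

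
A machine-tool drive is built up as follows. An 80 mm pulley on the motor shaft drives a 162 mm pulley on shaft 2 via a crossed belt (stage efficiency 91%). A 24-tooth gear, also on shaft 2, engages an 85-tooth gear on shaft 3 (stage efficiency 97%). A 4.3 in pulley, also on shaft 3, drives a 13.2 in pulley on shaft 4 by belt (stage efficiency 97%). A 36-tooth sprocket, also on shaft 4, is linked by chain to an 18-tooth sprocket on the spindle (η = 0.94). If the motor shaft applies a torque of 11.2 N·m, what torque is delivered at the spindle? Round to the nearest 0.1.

After the belt (162/80): 11.2 × 2.025 × 0.91 = 20.639 N·m
After the gear mesh (85/24): 20.639 × 3.5417 × 0.97 = 70.903 N·m
After the belt (13.2/4.3): 70.903 × 3.0698 × 0.97 = 211.13 N·m
After the chain (18/36): 211.13 × 0.5 × 0.94 = 99.229 N·m

99.2 N·m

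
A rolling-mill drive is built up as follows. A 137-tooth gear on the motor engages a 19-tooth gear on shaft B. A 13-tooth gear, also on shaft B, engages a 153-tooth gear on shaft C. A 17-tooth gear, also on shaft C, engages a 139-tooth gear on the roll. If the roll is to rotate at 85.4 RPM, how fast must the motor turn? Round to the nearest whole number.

1140 RPM

Overall ratio R = 0.13869 × 11.769 × 8.1765 = 13.346.
Required input speed = output speed × R = 85.4 × 13.346 = 1139.7 RPM.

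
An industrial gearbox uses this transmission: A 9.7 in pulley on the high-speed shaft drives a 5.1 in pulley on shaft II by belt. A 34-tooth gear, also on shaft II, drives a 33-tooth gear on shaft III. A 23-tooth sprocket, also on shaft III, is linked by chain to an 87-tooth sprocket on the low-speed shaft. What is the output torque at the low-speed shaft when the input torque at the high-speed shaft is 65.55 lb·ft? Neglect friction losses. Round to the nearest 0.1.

belt 5.1/9.7 = 0.52577 → τ = 65.55·0.52577 = 34.464 lb·ft
gear mesh 33/34 = 0.97059 → τ = 34.464·0.97059 = 33.451 lb·ft
chain 87/23 = 3.7826 → τ = 33.451·3.7826 = 126.53 lb·ft

126.5 lb·ft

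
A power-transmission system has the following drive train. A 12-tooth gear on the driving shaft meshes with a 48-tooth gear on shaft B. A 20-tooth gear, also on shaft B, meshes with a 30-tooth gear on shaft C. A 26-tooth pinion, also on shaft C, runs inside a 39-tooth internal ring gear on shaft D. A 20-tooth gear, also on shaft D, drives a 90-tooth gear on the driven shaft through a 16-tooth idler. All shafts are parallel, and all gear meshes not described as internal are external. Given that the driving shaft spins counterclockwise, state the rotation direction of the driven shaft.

counterclockwise

the driving shaft → shaft B: external mesh, 1 reversal → CW.
shaft B → shaft C: external mesh, 1 reversal → CCW.
shaft C → shaft D: internal mesh, same direction → CCW.
shaft D → the driven shaft: driver → idler → driven is 2 external meshes, 2 reversals → CCW.
4 reversals in total — an even number — so the driven shaft turns the same way as the driving shaft.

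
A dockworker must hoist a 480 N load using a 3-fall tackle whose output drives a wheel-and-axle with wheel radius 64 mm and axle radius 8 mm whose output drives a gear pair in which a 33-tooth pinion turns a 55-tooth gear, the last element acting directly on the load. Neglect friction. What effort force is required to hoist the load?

12 N

Block-and-tackle MA = number of supporting rope parts = 3.
Wheel-and-axle MA = R/r = 64/8 = 8.
Gear pair MA = 55/33 = 1.6667.
Combined ideal MA = 3 × 8 × 1.6667 = 40.
Effort = load / MA = 480 / 40 = 12 N.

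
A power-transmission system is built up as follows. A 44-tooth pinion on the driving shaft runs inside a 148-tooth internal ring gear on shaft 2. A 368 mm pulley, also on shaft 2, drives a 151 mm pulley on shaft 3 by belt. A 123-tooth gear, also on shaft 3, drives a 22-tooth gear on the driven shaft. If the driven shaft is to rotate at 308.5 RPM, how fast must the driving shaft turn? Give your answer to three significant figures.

Overall ratio R = 3.3636 × 0.41033 × 0.17886 = 0.24686.
Required input speed = output speed × R = 308.5 × 0.24686 = 76.157 RPM.

76.2 RPM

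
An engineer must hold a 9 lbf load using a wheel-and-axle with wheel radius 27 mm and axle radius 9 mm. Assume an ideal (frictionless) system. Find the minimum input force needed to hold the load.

Wheel-and-axle MA = R/r = 27/9 = 3.
Effort = load / MA = 9 / 3 = 3 lbf.

3 lbf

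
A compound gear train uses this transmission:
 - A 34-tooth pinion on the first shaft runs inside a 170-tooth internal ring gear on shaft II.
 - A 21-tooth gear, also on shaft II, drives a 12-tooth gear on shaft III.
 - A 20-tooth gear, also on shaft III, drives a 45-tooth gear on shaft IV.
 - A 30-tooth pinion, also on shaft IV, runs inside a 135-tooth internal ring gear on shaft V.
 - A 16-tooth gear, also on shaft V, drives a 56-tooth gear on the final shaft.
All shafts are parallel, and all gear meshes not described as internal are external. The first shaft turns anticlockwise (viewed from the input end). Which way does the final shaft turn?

the first shaft → shaft II: internal mesh, same direction → CCW.
shaft II → shaft III: external mesh, 1 reversal → CW.
shaft III → shaft IV: external mesh, 1 reversal → CCW.
shaft IV → shaft V: internal mesh, same direction → CCW.
shaft V → the final shaft: external mesh, 1 reversal → CW.
3 reversals in total — an odd number — so the final shaft turns opposite to the first shaft.

clockwise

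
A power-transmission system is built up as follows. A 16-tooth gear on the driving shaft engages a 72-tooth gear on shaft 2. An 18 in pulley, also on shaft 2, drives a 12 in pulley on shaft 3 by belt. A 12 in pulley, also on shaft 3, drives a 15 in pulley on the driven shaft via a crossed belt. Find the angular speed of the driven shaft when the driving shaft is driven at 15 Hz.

4 Hz

the driving shaft → shaft 2 (gear mesh, 72/16): 15 ÷ 4.5 = 3.3333 Hz
shaft 2 → shaft 3 (belt, 12/18): 3.3333 ÷ 0.66667 = 5 Hz
shaft 3 → the driven shaft (belt, 15/12): 5 ÷ 1.25 = 4 Hz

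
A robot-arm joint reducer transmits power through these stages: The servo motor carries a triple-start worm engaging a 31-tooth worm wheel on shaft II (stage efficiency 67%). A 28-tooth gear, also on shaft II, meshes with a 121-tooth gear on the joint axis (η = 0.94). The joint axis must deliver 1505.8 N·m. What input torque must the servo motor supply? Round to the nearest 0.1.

Overall ratio R = 10.333 × 4.3214 = 44.655; overall efficiency η = 0.67 × 0.94 = 0.6298.
Input torque = output torque / (R × η) = 1505.8 / (44.655 × 0.6298) = 53.542 N·m.

53.5 N·m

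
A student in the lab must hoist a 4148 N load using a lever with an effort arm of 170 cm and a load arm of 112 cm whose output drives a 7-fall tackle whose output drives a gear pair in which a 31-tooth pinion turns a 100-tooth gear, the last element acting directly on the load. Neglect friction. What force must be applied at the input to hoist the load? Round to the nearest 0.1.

121.0 N

Lever MA = effort arm / load arm = 170/112 = 1.5179.
Block-and-tackle MA = number of supporting rope parts = 7.
Gear pair MA = 100/31 = 3.2258.
Combined ideal MA = 1.5179 × 7 × 3.2258 = 34.274.
Effort = load / MA = 4148 / 34.274 = 121.02 N.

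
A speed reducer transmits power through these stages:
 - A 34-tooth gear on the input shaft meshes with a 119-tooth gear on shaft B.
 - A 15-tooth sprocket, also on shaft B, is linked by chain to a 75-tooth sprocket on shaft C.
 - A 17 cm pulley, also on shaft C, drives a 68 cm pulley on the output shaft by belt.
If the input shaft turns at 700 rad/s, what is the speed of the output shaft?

10 rad/s

Gear mesh: ratio = 119/34 = 3.5, so shaft B turns at 700 / 3.5 = 200 rad/s.
Chain: ratio = 75/15 = 5, so shaft C turns at 200 / 5 = 40 rad/s.
Belt: ratio = 68/17 = 4, so the output shaft turns at 40 / 4 = 10 rad/s.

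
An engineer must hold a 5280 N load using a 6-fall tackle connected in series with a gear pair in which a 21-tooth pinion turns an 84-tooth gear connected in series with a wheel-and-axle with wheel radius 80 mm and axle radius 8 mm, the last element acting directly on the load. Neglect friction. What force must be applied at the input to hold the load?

Block-and-tackle MA = number of supporting rope parts = 6.
Gear pair MA = 84/21 = 4.
Wheel-and-axle MA = R/r = 80/8 = 10.
Combined ideal MA = 6 × 4 × 10 = 240.
Effort = load / MA = 5280 / 240 = 22 N.

22 N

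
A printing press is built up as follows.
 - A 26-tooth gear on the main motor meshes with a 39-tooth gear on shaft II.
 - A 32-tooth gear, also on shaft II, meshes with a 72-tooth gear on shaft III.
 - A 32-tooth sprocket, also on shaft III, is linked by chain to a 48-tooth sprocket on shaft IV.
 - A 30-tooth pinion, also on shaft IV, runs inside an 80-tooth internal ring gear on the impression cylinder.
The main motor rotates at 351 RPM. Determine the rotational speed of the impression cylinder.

26 RPM

the main motor → shaft II (gear mesh, 39/26): 351 ÷ 1.5 = 234 RPM
shaft II → shaft III (gear mesh, 72/32): 234 ÷ 2.25 = 104 RPM
shaft III → shaft IV (chain, 48/32): 104 ÷ 1.5 = 69.333 RPM
shaft IV → the impression cylinder (internal gear, 80/30): 69.333 ÷ 2.6667 = 26 RPM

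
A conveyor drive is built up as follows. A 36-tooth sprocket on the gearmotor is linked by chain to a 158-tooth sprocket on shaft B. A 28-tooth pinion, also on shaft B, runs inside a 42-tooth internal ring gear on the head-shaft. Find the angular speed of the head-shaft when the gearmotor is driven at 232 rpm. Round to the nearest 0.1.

chain 158/36 = 4.3889 → 232/4.3889 = 52.861 rpm
internal gear 42/28 = 1.5 → 52.861/1.5 = 35.241 rpm

35.2 rpm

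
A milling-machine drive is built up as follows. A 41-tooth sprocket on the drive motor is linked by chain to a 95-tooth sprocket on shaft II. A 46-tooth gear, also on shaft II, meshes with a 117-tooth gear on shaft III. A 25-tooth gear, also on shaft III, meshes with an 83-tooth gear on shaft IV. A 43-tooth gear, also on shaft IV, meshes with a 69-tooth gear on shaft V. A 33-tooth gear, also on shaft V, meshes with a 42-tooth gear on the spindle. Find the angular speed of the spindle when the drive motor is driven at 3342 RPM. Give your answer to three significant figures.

83.6 RPM

Chain: ratio = 95/41 = 2.3171, so shaft II turns at 3342 / 2.3171 = 1442.3 RPM.
Gear mesh: ratio = 117/46 = 2.5435, so shaft III turns at 1442.3 / 2.5435 = 567.07 RPM.
Gear mesh: ratio = 83/25 = 3.32, so shaft IV turns at 567.07 / 3.32 = 170.81 RPM.
Gear mesh: ratio = 69/43 = 1.6047, so shaft V turns at 170.81 / 1.6047 = 106.44 RPM.
Gear mesh: ratio = 42/33 = 1.2727, so the spindle turns at 106.44 / 1.2727 = 83.634 RPM.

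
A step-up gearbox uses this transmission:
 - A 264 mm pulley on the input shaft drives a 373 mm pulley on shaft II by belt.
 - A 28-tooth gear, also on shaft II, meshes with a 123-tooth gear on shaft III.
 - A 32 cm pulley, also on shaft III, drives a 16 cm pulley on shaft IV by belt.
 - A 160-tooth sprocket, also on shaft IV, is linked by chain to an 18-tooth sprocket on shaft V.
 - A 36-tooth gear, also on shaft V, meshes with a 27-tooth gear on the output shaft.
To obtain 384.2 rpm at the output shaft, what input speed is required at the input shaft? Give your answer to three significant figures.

Overall ratio R = 1.4129 × 4.3929 × 0.5 × 0.1125 × 0.75 = 0.26184.
Required input speed = output speed × R = 384.2 × 0.26184 = 100.6 rpm.

101 rpm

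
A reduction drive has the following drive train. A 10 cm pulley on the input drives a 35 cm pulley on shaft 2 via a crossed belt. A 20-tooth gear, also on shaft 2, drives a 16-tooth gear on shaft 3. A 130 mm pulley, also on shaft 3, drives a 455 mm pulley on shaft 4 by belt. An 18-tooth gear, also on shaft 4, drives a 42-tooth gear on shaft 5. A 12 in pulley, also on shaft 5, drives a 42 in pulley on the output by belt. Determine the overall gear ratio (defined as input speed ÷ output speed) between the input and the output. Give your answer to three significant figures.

80.0

Each stage contributes driven/driver: belt 35/10 = 3.5, gear mesh 16/20 = 0.8, belt 455/130 = 3.5, gear mesh 42/18 = 2.3333, belt 42/12 = 3.5.
Overall: 3.5 × 0.8 × 3.5 × 2.3333 × 3.5 = 80.033.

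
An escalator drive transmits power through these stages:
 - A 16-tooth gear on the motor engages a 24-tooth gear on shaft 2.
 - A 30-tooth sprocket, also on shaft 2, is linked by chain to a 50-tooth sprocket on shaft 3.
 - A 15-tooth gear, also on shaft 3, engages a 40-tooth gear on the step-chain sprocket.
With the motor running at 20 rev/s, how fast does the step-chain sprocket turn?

Gear mesh: ratio = 24/16 = 1.5, so shaft 2 turns at 20 / 1.5 = 13.333 rev/s.
Chain: ratio = 50/30 = 1.6667, so shaft 3 turns at 13.333 / 1.6667 = 8 rev/s.
Gear mesh: ratio = 40/15 = 2.6667, so the step-chain sprocket turns at 8 / 2.6667 = 3 rev/s.

3 rev/s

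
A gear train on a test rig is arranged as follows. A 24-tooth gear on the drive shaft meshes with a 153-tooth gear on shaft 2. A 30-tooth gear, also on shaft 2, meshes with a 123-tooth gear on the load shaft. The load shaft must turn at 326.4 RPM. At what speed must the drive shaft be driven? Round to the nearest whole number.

8531 RPM

Overall ratio R = 6.375 × 4.1 = 26.137.
Required input speed = output speed × R = 326.4 × 26.137 = 8531.3 RPM.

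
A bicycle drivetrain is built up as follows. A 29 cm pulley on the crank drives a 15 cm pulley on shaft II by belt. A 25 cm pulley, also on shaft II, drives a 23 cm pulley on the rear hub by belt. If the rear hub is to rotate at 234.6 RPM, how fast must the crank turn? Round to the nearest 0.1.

111.6 RPM

Overall ratio R = 0.51724 × 0.92 = 0.47586.
Required input speed = output speed × R = 234.6 × 0.47586 = 111.64 RPM.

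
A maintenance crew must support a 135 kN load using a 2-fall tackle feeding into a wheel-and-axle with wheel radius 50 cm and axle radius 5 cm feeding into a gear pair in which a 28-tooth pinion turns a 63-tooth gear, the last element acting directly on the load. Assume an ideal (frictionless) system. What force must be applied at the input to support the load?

Block-and-tackle MA = number of supporting rope parts = 2.
Wheel-and-axle MA = R/r = 50/5 = 10.
Gear pair MA = 63/28 = 2.25.
Combined ideal MA = 2 × 10 × 2.25 = 45.
Effort = load / MA = 135 / 45 = 3 kN.

3 kN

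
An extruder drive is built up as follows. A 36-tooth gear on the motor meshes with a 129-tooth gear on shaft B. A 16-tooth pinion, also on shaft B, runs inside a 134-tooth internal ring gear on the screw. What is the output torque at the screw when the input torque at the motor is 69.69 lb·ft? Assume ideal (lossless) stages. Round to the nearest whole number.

Gear mesh: ratio = 129/36 = 3.5833; torque at shaft B = 69.69 × 3.5833 = 249.72 lb·ft.
Internal gear: ratio = 134/16 = 8.375; torque at the screw = 249.72 × 8.375 = 2091.4 lb·ft.

2091 lb·ft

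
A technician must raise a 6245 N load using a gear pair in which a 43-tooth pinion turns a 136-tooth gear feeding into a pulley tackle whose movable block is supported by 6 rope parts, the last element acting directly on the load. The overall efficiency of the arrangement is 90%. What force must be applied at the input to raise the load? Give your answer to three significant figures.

Gear pair MA = 136/43 = 3.1628.
Block-and-tackle MA = number of supporting rope parts = 6.
Combined ideal MA = 3.1628 × 6 = 18.977.
Actual MA = 18.977 × 0.90 = 17.079.
Effort = load / actual MA = 6245 / 17.079 = 365.65 N.

366 N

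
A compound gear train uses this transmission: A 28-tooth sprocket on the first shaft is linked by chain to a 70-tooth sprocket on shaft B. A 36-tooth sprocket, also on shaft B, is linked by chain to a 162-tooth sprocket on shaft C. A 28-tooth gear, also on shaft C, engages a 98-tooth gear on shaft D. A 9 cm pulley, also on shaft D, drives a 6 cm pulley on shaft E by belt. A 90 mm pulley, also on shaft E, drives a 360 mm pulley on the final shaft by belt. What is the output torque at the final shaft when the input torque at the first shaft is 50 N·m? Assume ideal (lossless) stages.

5250 N·m

After the chain (70/28): 50 × 2.5 = 125 N·m
After the chain (162/36): 125 × 4.5 = 562.5 N·m
After the gear mesh (98/28): 562.5 × 3.5 = 1968.8 N·m
After the belt (6/9): 1968.8 × 0.66667 = 1312.5 N·m
After the belt (360/90): 1312.5 × 4 = 5250 N·m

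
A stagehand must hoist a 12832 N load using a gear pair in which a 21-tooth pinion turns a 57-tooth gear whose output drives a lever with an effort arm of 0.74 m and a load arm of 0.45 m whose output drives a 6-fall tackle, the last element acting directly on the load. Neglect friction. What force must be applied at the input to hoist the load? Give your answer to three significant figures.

Gear pair MA = 57/21 = 2.7143.
Lever MA = effort arm / load arm = 0.74/0.45 = 1.6444.
Block-and-tackle MA = number of supporting rope parts = 6.
Combined ideal MA = 2.7143 × 1.6444 × 6 = 26.781.
Effort = load / MA = 12832 / 26.781 = 479.15 N.

479 N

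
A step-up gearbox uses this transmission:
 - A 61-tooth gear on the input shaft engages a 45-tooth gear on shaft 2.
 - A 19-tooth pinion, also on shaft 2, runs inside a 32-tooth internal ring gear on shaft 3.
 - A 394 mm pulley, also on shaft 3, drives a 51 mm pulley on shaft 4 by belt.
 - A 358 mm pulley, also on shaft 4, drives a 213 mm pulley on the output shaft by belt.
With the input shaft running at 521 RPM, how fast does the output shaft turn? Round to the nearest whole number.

the input shaft → shaft 2 (gear mesh, 45/61): 521 ÷ 0.7377 = 706.24 RPM
shaft 2 → shaft 3 (internal gear, 32/19): 706.24 ÷ 1.6842 = 419.33 RPM
shaft 3 → shaft 4 (belt, 51/394): 419.33 ÷ 0.12944 = 3239.6 RPM
shaft 4 → the output shaft (belt, 213/358): 3239.6 ÷ 0.59497 = 5444.9 RPM

5445 RPM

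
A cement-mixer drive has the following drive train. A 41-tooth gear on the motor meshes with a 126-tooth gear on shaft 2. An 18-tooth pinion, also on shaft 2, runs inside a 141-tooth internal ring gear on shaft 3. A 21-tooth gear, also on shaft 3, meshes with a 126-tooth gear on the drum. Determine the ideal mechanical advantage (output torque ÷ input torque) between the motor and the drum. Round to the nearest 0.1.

Each stage contributes driven/driver: gear mesh 126/41 = 3.0732, internal gear 141/18 = 7.8333, gear mesh 126/21 = 6.
Overall: 3.0732 × 7.8333 × 6 = 144.44.

144.4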